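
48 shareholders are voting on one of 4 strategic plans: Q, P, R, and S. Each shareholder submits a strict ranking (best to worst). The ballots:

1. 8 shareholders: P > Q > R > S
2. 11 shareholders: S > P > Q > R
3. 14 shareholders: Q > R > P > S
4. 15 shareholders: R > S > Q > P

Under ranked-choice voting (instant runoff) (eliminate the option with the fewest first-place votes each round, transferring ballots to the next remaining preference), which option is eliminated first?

P

Round 1: Q 14, P 8, R 15, S 11. Eliminate P.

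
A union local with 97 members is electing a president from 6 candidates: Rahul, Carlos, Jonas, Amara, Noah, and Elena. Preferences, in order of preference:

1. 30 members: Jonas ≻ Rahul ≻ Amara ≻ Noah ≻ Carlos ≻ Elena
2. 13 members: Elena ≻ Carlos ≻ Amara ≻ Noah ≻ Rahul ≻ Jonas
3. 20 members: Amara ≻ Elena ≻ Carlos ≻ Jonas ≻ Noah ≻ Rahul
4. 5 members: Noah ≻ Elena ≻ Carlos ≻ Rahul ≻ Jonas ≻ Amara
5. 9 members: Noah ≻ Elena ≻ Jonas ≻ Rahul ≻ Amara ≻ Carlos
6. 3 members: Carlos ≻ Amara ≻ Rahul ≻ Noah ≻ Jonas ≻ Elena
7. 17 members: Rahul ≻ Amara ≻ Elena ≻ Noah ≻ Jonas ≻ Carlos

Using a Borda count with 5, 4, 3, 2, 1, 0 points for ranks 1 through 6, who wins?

Rahul: 30·4 + 13·1 + 20·0 + 5·2 + 9·2 + 3·3 + 17·5 = 255
Carlos: 30·1 + 13·4 + 20·3 + 5·3 + 9·0 + 3·5 + 17·0 = 172
Jonas: 30·5 + 13·0 + 20·2 + 5·1 + 9·3 + 3·1 + 17·1 = 242
Amara: 30·3 + 13·3 + 20·5 + 5·0 + 9·1 + 3·4 + 17·4 = 318
Noah: 30·2 + 13·2 + 20·1 + 5·5 + 9·5 + 3·2 + 17·2 = 216
Elena: 30·0 + 13·5 + 20·4 + 5·4 + 9·4 + 3·0 + 17·3 = 252
Amara has the highest Borda score (318).

Amara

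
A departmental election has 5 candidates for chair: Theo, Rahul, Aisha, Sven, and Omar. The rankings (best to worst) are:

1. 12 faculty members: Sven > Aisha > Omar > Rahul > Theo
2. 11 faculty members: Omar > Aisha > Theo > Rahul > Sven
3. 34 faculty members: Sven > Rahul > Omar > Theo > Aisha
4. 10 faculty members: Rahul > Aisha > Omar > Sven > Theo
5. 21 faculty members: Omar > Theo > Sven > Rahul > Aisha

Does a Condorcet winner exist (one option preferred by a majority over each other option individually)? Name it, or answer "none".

Sven

Sven vs Theo: 56–32 for Sven.
Sven vs Rahul: 67–21 for Sven.
Sven vs Aisha: 67–21 for Sven.
Sven vs Omar: 46–42 for Sven.
Sven beats every other option head-to-head.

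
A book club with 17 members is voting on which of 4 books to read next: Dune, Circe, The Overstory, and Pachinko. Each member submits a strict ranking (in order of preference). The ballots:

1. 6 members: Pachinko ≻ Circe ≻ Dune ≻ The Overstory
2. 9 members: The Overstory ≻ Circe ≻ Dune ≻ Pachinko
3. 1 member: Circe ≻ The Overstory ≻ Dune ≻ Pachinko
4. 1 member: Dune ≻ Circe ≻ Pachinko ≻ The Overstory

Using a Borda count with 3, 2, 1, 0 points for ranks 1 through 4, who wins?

Dune: 6·1 + 9·1 + 1·1 + 1·3 = 19
Circe: 6·2 + 9·2 + 1·3 + 1·2 = 35
The Overstory: 6·0 + 9·3 + 1·2 + 1·0 = 29
Pachinko: 6·3 + 9·0 + 1·0 + 1·1 = 19
Circe has the highest Borda score (35).

Circe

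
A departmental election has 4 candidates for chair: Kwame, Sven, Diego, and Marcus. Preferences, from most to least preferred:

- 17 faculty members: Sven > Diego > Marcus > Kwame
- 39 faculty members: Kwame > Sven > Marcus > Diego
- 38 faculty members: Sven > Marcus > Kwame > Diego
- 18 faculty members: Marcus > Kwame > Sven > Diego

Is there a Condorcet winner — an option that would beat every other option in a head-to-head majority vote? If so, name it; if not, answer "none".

Checking pairwise contests:
Marcus beats Kwame 73–39.
Kwame beats Sven 57–55.
Kwame beats Diego 95–17.
Sven beats Marcus 94–18.
Every option loses at least one head-to-head, so there is no Condorcet winner.

none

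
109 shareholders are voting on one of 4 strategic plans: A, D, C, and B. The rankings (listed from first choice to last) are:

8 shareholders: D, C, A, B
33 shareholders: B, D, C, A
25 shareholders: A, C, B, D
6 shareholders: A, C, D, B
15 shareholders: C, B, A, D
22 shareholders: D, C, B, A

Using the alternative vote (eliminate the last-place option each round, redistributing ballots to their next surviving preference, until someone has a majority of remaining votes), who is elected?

Round 1: A 31, D 30, C 15, B 33. Eliminate C.
Round 2: A 31, D 30, B 48. Eliminate D.
Round 3: A 39, B 70. B has a majority.

B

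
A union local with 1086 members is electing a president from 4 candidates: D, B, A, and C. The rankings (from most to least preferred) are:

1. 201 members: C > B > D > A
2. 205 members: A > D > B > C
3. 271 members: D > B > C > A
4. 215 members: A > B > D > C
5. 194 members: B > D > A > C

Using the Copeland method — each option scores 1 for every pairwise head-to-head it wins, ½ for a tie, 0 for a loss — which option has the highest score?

D: beats A and C; loses to B → score 2.
B: beats D, A, and C → score 3.
A: beats C; loses to D and B → score 1.
C: loses to D, B, and A → score 0.
B has the best pairwise record.

B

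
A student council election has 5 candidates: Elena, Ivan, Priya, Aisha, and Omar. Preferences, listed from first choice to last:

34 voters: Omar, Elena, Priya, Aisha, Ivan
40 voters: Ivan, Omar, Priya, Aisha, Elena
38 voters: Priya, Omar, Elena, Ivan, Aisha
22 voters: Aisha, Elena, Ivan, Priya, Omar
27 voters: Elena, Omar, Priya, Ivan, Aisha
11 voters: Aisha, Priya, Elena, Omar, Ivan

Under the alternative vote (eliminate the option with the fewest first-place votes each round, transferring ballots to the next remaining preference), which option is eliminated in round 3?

Priya

Round 1: Elena 27, Ivan 40, Priya 38, Aisha 33, Omar 34. Eliminate Elena.
Round 2: Ivan 40, Priya 38, Aisha 33, Omar 61. Eliminate Aisha.
Round 3: Ivan 62, Priya 49, Omar 61. Eliminate Priya.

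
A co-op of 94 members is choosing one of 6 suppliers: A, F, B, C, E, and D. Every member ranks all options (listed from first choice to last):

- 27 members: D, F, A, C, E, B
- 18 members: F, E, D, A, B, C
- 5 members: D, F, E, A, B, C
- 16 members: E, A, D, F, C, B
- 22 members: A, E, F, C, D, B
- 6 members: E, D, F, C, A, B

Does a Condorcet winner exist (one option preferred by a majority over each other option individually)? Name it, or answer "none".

none

Checking pairwise contests:
F beats A 56–38.
D beats F 54–40.
A beats B 94–0.
A beats C 88–6.
A beats E 49–45.
E beats D 62–32.
Every option loses at least one head-to-head, so there is no Condorcet winner.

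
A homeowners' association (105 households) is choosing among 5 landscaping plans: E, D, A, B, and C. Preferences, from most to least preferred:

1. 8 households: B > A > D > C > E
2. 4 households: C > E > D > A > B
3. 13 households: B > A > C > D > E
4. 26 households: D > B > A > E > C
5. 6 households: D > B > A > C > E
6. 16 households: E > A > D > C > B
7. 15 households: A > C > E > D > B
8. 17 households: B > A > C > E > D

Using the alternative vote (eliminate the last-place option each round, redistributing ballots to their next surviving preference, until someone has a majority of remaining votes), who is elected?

Round 1: E 16, D 32, A 15, B 38, C 4. Eliminate C.
Round 2: E 20, D 32, A 15, B 38. Eliminate A.
Round 3: E 35, D 32, B 38. Eliminate D.
Round 4: E 35, B 70. B has a majority.

B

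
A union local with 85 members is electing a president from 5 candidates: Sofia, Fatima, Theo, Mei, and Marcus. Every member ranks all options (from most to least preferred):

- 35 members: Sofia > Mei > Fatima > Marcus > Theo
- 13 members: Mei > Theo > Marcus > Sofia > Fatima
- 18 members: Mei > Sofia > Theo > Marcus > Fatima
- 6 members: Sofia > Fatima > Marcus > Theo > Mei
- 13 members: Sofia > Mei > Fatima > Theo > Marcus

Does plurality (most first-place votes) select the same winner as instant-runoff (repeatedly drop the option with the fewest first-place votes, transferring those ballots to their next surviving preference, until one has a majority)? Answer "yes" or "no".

Plurality — first-place votes: Sofia 54, Fatima 0, Theo 0, Mei 31, Marcus 0. Winner: Sofia.
Instant-runoff — R1 Sofia 54, Fatima 0, Theo 0, Mei 31, Marcus 0 (Sofia winner). Winner: Sofia.
The two methods agree.

yes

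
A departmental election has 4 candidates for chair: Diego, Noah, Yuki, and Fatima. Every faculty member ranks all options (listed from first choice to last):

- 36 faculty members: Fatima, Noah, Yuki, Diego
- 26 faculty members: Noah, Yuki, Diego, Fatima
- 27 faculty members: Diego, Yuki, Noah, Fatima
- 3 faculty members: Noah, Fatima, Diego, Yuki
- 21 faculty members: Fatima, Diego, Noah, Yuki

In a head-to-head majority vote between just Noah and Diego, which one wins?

Voters preferring Noah to Diego: 65; preferring Diego to Noah: 48.
Noah wins the head-to-head.

Noah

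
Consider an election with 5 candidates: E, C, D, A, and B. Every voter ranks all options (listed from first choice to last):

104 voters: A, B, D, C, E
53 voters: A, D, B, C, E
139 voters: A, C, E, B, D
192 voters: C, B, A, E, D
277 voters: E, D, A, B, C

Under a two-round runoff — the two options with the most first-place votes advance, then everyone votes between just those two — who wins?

Round 1 first-place votes: E 277, C 192, D 0, A 296, B 0.
A and E advance.
Runoff: A is preferred to E by 488 voters; E by 277.
A wins the runoff.

A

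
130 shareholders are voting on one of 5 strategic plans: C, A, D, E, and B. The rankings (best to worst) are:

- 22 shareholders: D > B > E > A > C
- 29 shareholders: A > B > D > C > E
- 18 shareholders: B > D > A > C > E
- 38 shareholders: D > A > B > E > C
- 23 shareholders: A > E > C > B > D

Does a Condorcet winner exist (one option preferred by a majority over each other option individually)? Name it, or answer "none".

none

Checking pairwise contests:
A beats C 130–0.
D beats A 78–52.
B beats D 70–60.
A beats E 108–22.
A beats B 90–40.
Every option loses at least one head-to-head, so there is no Condorcet winner.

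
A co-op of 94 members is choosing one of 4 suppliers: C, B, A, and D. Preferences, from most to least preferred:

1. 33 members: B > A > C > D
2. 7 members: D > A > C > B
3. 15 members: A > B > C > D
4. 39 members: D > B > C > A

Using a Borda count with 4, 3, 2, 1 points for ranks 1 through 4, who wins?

C: 33·2 + 7·2 + 15·2 + 39·2 = 188
B: 33·4 + 7·1 + 15·3 + 39·3 = 301
A: 33·3 + 7·3 + 15·4 + 39·1 = 219
D: 33·1 + 7·4 + 15·1 + 39·4 = 232
B has the highest Borda score (301).

B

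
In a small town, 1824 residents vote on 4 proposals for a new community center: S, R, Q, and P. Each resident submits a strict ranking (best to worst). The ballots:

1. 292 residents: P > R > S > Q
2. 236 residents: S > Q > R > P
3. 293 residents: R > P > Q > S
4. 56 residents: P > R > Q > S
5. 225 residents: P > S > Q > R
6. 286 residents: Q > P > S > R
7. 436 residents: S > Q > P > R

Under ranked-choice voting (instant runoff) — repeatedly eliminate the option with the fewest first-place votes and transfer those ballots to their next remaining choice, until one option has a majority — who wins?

P

Round 1: S 672, R 293, Q 286, P 573. Eliminate Q.
Round 2: S 672, R 293, P 859. Eliminate R.
Round 3: S 672, P 1152. P has a majority.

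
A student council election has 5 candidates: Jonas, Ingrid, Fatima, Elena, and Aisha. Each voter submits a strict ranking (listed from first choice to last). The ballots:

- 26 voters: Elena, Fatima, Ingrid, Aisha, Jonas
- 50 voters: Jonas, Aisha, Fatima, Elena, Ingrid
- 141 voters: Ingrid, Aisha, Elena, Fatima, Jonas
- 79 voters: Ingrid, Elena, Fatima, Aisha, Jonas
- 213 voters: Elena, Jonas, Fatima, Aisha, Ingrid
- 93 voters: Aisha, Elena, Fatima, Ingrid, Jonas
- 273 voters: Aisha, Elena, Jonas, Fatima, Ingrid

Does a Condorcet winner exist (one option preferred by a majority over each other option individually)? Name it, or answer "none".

Aisha vs Jonas: 612–263 for Aisha.
Aisha vs Ingrid: 629–246 for Aisha.
Aisha vs Fatima: 557–318 for Aisha.
Aisha vs Elena: 557–318 for Aisha.
Aisha beats every other option head-to-head.

Aisha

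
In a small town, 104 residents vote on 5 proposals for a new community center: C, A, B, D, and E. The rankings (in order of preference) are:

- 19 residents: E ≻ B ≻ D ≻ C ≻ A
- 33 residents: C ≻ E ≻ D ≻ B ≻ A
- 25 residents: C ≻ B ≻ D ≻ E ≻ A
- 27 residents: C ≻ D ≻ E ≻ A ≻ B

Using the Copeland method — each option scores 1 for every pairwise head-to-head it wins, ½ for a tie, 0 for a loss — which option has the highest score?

C

C: beats A, B, D, and E → score 4.
A: loses to C, B, D, and E → score 0.
B: beats A; loses to C, D, and E → score 1.
D: beats A and B; ties E; loses to C → score 2.5.
E: beats A and B; ties D; loses to C → score 2.5.
C has the best pairwise record.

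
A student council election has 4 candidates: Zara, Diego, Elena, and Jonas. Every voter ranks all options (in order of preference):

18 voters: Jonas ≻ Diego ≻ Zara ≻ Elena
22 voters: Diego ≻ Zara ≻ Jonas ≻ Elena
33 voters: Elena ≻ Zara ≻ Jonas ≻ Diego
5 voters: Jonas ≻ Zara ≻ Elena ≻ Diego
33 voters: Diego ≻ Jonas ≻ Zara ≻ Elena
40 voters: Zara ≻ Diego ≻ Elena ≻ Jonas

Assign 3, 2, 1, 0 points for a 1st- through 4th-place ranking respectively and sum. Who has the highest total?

Zara: 18·1 + 22·2 + 33·2 + 5·2 + 33·1 + 40·3 = 291
Diego: 18·2 + 22·3 + 33·0 + 5·0 + 33·3 + 40·2 = 281
Elena: 18·0 + 22·0 + 33·3 + 5·1 + 33·0 + 40·1 = 144
Jonas: 18·3 + 22·1 + 33·1 + 5·3 + 33·2 + 40·0 = 190
Zara has the highest Borda score (291).

Zara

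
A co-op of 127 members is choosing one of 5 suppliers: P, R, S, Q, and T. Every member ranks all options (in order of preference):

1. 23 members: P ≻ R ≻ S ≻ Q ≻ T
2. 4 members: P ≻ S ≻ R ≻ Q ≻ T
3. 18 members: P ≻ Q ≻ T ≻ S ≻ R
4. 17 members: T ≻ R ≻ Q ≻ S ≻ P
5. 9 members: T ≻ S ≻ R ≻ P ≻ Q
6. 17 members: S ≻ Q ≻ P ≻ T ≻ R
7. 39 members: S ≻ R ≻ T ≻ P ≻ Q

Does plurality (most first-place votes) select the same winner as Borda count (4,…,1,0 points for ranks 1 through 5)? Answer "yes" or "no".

yes

Plurality — first-place votes: P 45, R 0, S 56, Q 0, T 26. Winner: S.
Borda — scores: P 262, R 263, S 344, Q 166, T 235. Winner: S.
The two methods agree.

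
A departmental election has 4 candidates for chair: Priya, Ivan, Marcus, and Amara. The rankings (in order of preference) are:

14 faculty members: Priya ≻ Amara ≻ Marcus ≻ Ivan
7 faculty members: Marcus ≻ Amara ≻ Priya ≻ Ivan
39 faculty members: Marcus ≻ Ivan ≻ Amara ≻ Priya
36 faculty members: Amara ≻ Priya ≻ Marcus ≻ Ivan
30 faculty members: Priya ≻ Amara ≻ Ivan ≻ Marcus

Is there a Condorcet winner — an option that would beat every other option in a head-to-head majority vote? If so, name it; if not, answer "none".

Amara

Amara vs Priya: 82–44 for Amara.
Amara vs Ivan: 87–39 for Amara.
Amara vs Marcus: 80–46 for Amara.
Amara beats every other option head-to-head.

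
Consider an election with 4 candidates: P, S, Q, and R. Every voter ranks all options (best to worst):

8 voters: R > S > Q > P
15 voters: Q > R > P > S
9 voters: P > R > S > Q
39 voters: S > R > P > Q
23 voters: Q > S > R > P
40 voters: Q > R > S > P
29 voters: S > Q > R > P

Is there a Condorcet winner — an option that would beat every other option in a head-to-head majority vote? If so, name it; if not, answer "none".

S

S vs P: 139–24 for S.
S vs Q: 85–78 for S.
S vs R: 91–72 for S.
S beats every other option head-to-head.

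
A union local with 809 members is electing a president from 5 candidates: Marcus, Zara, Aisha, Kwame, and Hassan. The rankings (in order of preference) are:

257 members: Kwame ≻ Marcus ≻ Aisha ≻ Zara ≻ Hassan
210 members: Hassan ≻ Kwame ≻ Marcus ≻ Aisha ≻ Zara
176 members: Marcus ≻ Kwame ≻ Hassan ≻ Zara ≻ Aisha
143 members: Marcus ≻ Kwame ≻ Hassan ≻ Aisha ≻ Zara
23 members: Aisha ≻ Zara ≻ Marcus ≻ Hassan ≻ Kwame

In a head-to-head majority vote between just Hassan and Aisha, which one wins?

Hassan

Voters preferring Hassan to Aisha: 529; preferring Aisha to Hassan: 280.
Hassan wins the head-to-head.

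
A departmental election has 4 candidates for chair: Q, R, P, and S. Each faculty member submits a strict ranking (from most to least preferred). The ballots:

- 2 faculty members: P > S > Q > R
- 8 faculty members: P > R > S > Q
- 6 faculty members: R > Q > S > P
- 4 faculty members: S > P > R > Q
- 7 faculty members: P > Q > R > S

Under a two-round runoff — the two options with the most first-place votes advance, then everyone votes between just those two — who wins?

P

Round 1 first-place votes: Q 0, R 6, P 17, S 4.
P and R advance.
Runoff: P is preferred to R by 21 voters; R by 6.
P wins the runoff.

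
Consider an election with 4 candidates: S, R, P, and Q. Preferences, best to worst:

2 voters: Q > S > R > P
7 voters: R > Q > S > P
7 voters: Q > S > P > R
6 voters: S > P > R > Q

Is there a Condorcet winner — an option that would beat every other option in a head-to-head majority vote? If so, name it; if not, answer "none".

Checking pairwise contests:
Q beats S 16–6.
S beats R 15–7.
S beats P 22–0.
R beats Q 13–9.
Every option loses at least one head-to-head, so there is no Condorcet winner.

none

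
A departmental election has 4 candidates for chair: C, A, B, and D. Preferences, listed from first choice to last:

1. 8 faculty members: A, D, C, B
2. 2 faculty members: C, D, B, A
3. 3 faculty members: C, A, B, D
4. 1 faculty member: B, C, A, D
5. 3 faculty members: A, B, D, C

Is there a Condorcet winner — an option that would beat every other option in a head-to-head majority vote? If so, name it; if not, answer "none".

A

A vs C: 11–6 for A.
A vs B: 14–3 for A.
A vs D: 15–2 for A.
A beats every other option head-to-head.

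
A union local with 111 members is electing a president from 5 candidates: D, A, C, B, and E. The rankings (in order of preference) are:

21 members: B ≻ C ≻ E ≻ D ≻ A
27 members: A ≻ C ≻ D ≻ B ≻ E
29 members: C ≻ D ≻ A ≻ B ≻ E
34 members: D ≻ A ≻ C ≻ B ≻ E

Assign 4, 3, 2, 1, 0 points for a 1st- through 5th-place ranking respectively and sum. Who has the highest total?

C

D: 21·1 + 27·2 + 29·3 + 34·4 = 298
A: 21·0 + 27·4 + 29·2 + 34·3 = 268
C: 21·3 + 27·3 + 29·4 + 34·2 = 328
B: 21·4 + 27·1 + 29·1 + 34·1 = 174
E: 21·2 + 27·0 + 29·0 + 34·0 = 42
C has the highest Borda score (328).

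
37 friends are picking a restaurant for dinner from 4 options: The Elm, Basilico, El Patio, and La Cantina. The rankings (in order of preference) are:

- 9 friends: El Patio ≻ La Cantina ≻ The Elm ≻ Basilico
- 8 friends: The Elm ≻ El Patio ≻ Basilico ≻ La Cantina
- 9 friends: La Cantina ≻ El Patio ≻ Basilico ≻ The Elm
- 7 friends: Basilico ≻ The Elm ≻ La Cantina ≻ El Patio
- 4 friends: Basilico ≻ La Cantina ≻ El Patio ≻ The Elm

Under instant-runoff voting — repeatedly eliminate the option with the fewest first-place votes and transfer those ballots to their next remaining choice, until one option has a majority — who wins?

El Patio

Round 1: The Elm 8, Basilico 11, El Patio 9, La Cantina 9. Eliminate The Elm.
Round 2: Basilico 11, El Patio 17, La Cantina 9. Eliminate La Cantina.
Round 3: Basilico 11, El Patio 26. El Patio has a majority.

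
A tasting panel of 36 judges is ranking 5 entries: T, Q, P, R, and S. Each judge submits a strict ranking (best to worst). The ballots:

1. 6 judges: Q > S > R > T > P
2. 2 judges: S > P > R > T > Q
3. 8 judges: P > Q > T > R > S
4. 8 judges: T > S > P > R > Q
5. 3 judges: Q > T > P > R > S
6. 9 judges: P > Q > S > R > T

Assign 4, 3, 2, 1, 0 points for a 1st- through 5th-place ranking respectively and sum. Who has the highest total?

T: 6·1 + 2·1 + 8·2 + 8·4 + 3·3 + 9·0 = 65
Q: 6·4 + 2·0 + 8·3 + 8·0 + 3·4 + 9·3 = 87
P: 6·0 + 2·3 + 8·4 + 8·2 + 3·2 + 9·4 = 96
R: 6·2 + 2·2 + 8·1 + 8·1 + 3·1 + 9·1 = 44
S: 6·3 + 2·4 + 8·0 + 8·3 + 3·0 + 9·2 = 68
P has the highest Borda score (96).

P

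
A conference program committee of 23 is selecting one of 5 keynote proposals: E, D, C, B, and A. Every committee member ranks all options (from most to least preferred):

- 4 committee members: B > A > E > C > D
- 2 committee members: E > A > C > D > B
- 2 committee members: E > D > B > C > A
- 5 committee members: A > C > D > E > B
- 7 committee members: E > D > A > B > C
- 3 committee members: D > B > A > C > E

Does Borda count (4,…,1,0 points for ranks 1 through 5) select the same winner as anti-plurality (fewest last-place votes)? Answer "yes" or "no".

yes

Borda — scores: E 57, D 51, C 28, B 36, A 58. Winner: A.
Anti-plurality — last-place votes: E 3, D 4, C 7, B 7, A 2. Winner: A.
The two methods agree.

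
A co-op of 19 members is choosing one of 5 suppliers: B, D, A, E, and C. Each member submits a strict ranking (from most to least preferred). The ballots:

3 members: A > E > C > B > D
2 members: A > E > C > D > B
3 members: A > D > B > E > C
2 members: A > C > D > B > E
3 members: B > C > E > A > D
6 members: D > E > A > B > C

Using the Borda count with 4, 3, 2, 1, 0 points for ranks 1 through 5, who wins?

A

B: 3·1 + 2·0 + 3·2 + 2·1 + 3·4 + 6·1 = 29
D: 3·0 + 2·1 + 3·3 + 2·2 + 3·0 + 6·4 = 39
A: 3·4 + 2·4 + 3·4 + 2·4 + 3·1 + 6·2 = 55
E: 3·3 + 2·3 + 3·1 + 2·0 + 3·2 + 6·3 = 42
C: 3·2 + 2·2 + 3·0 + 2·3 + 3·3 + 6·0 = 25
A has the highest Borda score (55).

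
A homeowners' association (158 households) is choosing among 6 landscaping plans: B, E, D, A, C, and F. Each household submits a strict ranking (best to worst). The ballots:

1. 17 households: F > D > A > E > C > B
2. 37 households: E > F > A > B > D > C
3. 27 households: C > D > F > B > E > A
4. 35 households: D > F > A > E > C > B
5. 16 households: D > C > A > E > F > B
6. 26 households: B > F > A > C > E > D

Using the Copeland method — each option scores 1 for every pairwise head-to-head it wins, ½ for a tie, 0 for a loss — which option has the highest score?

F

B: loses to E, D, A, C, and F → score 0.
E: beats B and C; loses to D, A, and F → score 2.
D: beats B, E, A, and C; loses to F → score 4.
A: beats B, E, and C; loses to D and F → score 3.
C: beats B; loses to E, D, A, and F → score 1.
F: beats B, E, D, A, and C → score 5.
F has the best pairwise record.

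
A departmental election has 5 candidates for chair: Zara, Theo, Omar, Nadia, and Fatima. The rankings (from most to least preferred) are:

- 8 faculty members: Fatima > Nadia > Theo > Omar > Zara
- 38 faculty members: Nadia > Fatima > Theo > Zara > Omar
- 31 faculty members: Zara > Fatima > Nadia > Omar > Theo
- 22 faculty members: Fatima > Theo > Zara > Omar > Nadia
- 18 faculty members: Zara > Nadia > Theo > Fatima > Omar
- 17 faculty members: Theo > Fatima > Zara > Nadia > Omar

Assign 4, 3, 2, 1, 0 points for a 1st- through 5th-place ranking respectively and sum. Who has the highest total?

Fatima

Zara: 8·0 + 38·1 + 31·4 + 22·2 + 18·4 + 17·2 = 312
Theo: 8·2 + 38·2 + 31·0 + 22·3 + 18·2 + 17·4 = 262
Omar: 8·1 + 38·0 + 31·1 + 22·1 + 18·0 + 17·0 = 61
Nadia: 8·3 + 38·4 + 31·2 + 22·0 + 18·3 + 17·1 = 309
Fatima: 8·4 + 38·3 + 31·3 + 22·4 + 18·1 + 17·3 = 396
Fatima has the highest Borda score (396).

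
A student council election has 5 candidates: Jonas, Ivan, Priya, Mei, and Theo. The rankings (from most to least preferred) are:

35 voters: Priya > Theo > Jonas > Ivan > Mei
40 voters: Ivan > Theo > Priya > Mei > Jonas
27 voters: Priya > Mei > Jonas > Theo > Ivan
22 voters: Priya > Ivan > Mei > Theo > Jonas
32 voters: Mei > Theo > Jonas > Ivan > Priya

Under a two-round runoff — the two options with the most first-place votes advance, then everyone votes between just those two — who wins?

Priya

Round 1 first-place votes: Jonas 0, Ivan 40, Priya 84, Mei 32, Theo 0.
Priya and Ivan advance.
Runoff: Priya is preferred to Ivan by 84 voters; Ivan by 72.
Priya wins the runoff.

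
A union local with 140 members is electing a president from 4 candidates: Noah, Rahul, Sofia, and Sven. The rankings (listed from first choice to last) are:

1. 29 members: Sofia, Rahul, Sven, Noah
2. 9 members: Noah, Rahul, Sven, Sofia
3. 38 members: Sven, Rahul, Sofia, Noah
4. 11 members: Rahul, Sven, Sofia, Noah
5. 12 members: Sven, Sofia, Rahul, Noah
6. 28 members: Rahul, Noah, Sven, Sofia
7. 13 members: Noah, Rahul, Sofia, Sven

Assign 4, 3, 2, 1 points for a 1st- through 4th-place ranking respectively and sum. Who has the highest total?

Rahul

Noah: 29·1 + 9·4 + 38·1 + 11·1 + 12·1 + 28·3 + 13·4 = 262
Rahul: 29·3 + 9·3 + 38·3 + 11·4 + 12·2 + 28·4 + 13·3 = 447
Sofia: 29·4 + 9·1 + 38·2 + 11·2 + 12·3 + 28·1 + 13·2 = 313
Sven: 29·2 + 9·2 + 38·4 + 11·3 + 12·4 + 28·2 + 13·1 = 378
Rahul has the highest Borda score (447).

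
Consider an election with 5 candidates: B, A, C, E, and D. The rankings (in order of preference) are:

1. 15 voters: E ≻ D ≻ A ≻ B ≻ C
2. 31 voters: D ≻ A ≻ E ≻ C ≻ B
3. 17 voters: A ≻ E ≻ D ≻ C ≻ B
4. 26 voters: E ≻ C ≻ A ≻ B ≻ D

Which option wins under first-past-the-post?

First-place votes: B 0, A 17, C 0, E 41, D 31.
E has the most first-place votes.

E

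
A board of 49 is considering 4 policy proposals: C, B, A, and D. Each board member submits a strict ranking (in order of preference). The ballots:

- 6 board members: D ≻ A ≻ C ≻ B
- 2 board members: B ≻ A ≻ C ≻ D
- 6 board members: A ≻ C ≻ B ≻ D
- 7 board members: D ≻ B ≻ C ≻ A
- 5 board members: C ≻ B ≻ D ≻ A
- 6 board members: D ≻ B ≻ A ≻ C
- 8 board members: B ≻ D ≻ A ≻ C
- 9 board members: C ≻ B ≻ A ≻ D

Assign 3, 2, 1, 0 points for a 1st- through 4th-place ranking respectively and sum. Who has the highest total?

B

C: 6·1 + 2·1 + 6·2 + 7·1 + 5·3 + 6·0 + 8·0 + 9·3 = 69
B: 6·0 + 2·3 + 6·1 + 7·2 + 5·2 + 6·2 + 8·3 + 9·2 = 90
A: 6·2 + 2·2 + 6·3 + 7·0 + 5·0 + 6·1 + 8·1 + 9·1 = 57
D: 6·3 + 2·0 + 6·0 + 7·3 + 5·1 + 6·3 + 8·2 + 9·0 = 78
B has the highest Borda score (90).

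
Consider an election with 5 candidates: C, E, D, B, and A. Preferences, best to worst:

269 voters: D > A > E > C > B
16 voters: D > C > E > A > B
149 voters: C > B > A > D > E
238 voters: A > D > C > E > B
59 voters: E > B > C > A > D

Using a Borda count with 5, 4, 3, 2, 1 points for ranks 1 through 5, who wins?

A

C: 269·2 + 16·4 + 149·5 + 238·3 + 59·3 = 2238
E: 269·3 + 16·3 + 149·1 + 238·2 + 59·5 = 1775
D: 269·5 + 16·5 + 149·2 + 238·4 + 59·1 = 2734
B: 269·1 + 16·1 + 149·4 + 238·1 + 59·4 = 1355
A: 269·4 + 16·2 + 149·3 + 238·5 + 59·2 = 2863
A has the highest Borda score (2863).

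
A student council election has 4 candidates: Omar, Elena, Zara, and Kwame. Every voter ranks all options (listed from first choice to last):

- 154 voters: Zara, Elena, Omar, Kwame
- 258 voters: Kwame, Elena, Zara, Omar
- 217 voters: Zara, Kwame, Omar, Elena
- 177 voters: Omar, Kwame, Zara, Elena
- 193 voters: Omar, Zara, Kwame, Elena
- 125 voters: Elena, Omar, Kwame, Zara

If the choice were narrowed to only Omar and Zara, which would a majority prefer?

Voters preferring Omar to Zara: 495; preferring Zara to Omar: 629.
Zara wins the head-to-head.

Zara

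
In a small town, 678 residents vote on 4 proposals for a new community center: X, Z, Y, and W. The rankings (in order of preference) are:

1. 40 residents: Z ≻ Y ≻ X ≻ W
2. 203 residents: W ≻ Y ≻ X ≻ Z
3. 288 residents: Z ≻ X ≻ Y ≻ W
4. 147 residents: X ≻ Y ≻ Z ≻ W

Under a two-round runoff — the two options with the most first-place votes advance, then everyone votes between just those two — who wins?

Z

Round 1 first-place votes: X 147, Z 328, Y 0, W 203.
Z and W advance.
Runoff: Z is preferred to W by 475 voters; W by 203.
Z wins the runoff.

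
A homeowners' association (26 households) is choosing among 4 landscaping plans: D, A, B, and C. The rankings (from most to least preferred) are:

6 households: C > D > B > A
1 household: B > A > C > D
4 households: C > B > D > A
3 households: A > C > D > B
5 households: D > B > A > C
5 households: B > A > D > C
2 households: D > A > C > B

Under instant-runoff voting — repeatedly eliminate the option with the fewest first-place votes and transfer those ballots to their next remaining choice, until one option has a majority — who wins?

C

Round 1: D 7, A 3, B 6, C 10. Eliminate A.
Round 2: D 7, B 6, C 13. Eliminate B.
Round 3: D 12, C 14. C has a majority.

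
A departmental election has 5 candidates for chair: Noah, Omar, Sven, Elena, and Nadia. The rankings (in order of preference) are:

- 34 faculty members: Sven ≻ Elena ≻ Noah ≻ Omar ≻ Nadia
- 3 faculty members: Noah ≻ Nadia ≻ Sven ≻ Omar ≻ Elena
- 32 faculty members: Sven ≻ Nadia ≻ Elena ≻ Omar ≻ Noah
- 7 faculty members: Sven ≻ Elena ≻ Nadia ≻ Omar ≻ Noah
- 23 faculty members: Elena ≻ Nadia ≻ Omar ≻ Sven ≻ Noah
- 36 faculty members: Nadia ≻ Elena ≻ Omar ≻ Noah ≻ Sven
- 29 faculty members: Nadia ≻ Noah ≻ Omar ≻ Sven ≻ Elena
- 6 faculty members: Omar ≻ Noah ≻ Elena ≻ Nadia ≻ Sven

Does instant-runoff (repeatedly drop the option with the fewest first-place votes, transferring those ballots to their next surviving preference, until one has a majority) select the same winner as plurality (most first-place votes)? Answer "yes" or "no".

no

Instant-runoff — R1 Noah 3, Omar 6, Sven 73, Elena 23, Nadia 65 (Noah out); R2 Omar 6, Sven 73, Elena 23, Nadia 68 (Omar out); R3 Sven 73, Elena 29, Nadia 68 (Elena out); R4 Sven 73, Nadia 97 (Nadia winner). Winner: Nadia.
Plurality — first-place votes: Noah 3, Omar 6, Sven 73, Elena 23, Nadia 65. Winner: Sven.
The two methods disagree.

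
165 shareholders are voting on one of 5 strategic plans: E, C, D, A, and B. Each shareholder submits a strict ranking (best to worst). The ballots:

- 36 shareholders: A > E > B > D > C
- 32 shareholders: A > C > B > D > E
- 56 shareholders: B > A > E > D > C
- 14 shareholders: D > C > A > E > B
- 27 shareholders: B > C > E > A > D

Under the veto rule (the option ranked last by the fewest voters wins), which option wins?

A

Last-place votes: E 32, C 92, D 27, A 0, B 14.
A is ranked last by the fewest voters, so A wins.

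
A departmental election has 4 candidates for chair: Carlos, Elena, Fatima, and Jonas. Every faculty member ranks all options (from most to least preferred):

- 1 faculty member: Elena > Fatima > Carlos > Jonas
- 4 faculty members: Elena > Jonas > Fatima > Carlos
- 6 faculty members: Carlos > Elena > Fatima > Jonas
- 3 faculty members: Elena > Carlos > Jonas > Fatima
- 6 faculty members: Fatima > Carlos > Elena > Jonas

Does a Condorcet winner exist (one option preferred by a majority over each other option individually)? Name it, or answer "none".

Checking pairwise contests:
Fatima beats Carlos 11–9.
Carlos beats Elena 12–8.
Elena beats Fatima 14–6.
Carlos beats Jonas 16–4.
Every option loses at least one head-to-head, so there is no Condorcet winner.

none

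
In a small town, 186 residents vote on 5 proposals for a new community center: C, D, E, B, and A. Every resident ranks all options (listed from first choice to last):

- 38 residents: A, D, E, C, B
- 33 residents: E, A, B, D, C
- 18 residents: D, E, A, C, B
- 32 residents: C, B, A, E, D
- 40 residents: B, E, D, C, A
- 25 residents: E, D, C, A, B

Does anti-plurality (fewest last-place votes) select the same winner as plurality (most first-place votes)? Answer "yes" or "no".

yes

Anti-plurality — last-place votes: C 33, D 32, E 0, B 81, A 40. Winner: E.
Plurality — first-place votes: C 32, D 18, E 58, B 40, A 38. Winner: E.
The two methods agree.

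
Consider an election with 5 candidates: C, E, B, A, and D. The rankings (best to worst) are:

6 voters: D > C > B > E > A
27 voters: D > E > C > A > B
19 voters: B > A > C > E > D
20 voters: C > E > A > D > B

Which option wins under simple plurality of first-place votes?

D

First-place votes: C 20, E 0, B 19, A 0, D 33.
D has the most first-place votes.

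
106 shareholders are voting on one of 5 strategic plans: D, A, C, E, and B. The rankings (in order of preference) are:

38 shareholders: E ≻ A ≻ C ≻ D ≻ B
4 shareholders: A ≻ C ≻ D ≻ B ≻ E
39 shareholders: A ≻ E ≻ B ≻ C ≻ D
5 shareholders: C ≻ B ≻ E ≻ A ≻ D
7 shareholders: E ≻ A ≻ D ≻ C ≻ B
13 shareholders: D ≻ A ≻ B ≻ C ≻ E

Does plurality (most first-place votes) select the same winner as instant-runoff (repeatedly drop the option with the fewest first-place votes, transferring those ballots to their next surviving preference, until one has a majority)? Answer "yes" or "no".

Plurality — first-place votes: D 13, A 43, C 5, E 45, B 0. Winner: E.
Instant-runoff — R1 D 13, A 43, C 5, E 45, B 0 (B out); R2 D 13, A 43, C 5, E 45 (C out); R3 D 13, A 43, E 50 (D out); R4 A 56, E 50 (A winner). Winner: A.
The two methods disagree.

no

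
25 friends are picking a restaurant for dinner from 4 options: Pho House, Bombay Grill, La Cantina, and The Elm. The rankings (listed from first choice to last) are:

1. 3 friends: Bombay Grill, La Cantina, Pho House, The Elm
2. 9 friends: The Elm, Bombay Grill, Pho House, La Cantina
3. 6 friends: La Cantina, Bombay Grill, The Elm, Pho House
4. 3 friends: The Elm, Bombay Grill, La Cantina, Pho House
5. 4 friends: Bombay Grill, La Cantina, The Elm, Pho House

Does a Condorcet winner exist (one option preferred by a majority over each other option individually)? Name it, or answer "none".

Bombay Grill vs Pho House: 25–0 for Bombay Grill.
Bombay Grill vs La Cantina: 19–6 for Bombay Grill.
Bombay Grill vs The Elm: 13–12 for Bombay Grill.
Bombay Grill beats every other option head-to-head.

Bombay Grill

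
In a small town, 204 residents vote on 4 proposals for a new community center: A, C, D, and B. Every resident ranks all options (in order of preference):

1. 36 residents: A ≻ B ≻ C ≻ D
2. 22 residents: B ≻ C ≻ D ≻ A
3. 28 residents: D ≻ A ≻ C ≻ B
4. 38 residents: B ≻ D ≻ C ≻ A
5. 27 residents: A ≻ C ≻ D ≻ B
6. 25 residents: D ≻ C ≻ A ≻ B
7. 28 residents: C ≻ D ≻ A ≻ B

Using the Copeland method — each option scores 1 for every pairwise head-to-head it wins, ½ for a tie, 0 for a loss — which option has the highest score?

C

A: beats B; loses to C and D → score 1.
C: beats A, D, and B → score 3.
D: beats A and B; loses to C → score 2.
B: loses to A, C, and D → score 0.
C has the best pairwise record.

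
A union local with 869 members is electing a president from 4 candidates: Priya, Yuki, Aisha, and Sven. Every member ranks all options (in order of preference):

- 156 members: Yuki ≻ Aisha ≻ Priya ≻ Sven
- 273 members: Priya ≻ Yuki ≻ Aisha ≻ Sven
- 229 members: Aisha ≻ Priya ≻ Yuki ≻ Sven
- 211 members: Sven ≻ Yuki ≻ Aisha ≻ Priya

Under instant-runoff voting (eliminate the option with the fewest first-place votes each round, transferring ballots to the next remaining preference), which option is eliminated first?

Round 1: Priya 273, Yuki 156, Aisha 229, Sven 211. Eliminate Yuki.

Yuki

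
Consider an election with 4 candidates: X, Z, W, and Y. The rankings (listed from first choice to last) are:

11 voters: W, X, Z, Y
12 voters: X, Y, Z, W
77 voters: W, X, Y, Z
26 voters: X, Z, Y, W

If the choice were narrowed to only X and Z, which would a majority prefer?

X

Voters preferring X to Z: 126; preferring Z to X: 0.
X wins the head-to-head.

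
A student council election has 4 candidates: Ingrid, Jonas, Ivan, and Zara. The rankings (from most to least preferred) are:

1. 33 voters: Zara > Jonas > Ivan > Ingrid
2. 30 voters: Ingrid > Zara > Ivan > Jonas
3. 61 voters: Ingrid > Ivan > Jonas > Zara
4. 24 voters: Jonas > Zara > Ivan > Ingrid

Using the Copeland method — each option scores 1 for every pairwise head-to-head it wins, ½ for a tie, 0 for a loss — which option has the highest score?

Ingrid: beats Jonas, Ivan, and Zara → score 3.
Jonas: beats Zara; loses to Ingrid and Ivan → score 1.
Ivan: beats Jonas; loses to Ingrid and Zara → score 1.
Zara: beats Ivan; loses to Ingrid and Jonas → score 1.
Ingrid has the best pairwise record.

Ingrid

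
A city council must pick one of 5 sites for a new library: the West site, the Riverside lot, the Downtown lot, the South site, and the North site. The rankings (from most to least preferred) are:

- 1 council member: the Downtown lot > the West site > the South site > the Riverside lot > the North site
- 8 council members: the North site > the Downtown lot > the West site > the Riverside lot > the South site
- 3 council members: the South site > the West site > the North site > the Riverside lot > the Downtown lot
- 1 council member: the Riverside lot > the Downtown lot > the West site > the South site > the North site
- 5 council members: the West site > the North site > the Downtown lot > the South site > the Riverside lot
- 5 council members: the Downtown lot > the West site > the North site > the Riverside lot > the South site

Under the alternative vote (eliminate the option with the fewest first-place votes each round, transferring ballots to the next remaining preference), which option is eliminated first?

the Riverside lot

Round 1: the West site 5, the Riverside lot 1, the Downtown lot 6, the South site 3, the North site 8. Eliminate the Riverside lot.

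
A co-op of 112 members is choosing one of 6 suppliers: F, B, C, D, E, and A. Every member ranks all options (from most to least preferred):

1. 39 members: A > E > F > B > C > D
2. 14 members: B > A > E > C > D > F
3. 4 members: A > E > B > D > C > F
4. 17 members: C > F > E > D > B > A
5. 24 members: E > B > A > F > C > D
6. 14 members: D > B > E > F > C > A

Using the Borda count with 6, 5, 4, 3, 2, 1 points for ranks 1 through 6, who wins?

F: 39·4 + 14·1 + 4·1 + 17·5 + 24·3 + 14·3 = 373
B: 39·3 + 14·6 + 4·4 + 17·2 + 24·5 + 14·5 = 441
C: 39·2 + 14·3 + 4·2 + 17·6 + 24·2 + 14·2 = 306
D: 39·1 + 14·2 + 4·3 + 17·3 + 24·1 + 14·6 = 238
E: 39·5 + 14·4 + 4·5 + 17·4 + 24·6 + 14·4 = 539
A: 39·6 + 14·5 + 4·6 + 17·1 + 24·4 + 14·1 = 455
E has the highest Borda score (539).

E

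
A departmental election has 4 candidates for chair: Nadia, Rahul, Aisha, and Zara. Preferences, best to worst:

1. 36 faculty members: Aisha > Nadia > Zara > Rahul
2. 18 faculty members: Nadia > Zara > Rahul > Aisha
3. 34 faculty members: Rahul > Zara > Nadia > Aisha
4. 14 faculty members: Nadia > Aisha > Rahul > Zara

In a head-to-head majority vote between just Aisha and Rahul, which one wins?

Voters preferring Aisha to Rahul: 50; preferring Rahul to Aisha: 52.
Rahul wins the head-to-head.

Rahul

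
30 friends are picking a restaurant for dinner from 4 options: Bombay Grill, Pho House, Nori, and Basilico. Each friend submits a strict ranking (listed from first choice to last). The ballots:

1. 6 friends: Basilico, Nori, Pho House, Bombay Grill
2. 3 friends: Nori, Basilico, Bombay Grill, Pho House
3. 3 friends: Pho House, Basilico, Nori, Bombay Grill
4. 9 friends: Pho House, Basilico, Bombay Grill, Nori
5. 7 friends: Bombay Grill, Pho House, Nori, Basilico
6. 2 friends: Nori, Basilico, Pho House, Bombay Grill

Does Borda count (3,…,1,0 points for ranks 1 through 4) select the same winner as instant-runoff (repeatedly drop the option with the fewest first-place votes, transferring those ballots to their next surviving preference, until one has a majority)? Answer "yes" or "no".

yes

Borda — scores: Bombay Grill 33, Pho House 58, Nori 37, Basilico 52. Winner: Pho House.
Instant-runoff — R1 Bombay Grill 7, Pho House 12, Nori 5, Basilico 6 (Nori out); R2 Bombay Grill 7, Pho House 12, Basilico 11 (Bombay Grill out); R3 Pho House 19, Basilico 11 (Pho House winner). Winner: Pho House.
The two methods agree.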